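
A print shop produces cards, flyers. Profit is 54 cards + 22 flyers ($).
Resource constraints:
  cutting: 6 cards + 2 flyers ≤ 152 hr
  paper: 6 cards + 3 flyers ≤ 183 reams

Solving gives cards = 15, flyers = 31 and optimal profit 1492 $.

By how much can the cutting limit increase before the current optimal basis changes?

31

Binding constraints: cutting, paper. The basis is B = [[6,2],[6,3]] with det 6.
Per unit increase in cutting, x* moves by d = (0.5, -1).
The basis stays optimal until flyers reaches 0; allowable increase = 31 hr.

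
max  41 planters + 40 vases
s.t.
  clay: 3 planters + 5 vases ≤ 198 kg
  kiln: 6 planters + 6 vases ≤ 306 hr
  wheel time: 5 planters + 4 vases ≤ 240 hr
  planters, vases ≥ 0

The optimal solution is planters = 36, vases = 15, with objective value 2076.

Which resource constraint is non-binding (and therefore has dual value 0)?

clay

clay: 183/198 (slack 15)
kiln: 306/306 (binding)
wheel time: 240/240 (binding)
By complementary slackness, a constraint with positive slack has shadow price 0 → clay.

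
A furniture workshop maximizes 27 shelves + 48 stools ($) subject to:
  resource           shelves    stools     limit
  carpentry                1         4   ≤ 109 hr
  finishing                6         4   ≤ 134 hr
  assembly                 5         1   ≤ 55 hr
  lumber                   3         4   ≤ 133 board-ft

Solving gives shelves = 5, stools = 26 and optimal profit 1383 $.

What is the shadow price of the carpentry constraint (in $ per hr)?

9

At the optimum: carpentry uses 109 of 109 (binding); finishing uses 134 of 134 (binding); assembly uses 51 of 55 (slack = 4); lumber uses 119 of 133 (slack = 14).
Slack constraints have shadow price 0 (complementary slackness).
From A_Bᵀ y = c: 1·y_carpentry + 6·y_finishing = 27; 4·y_carpentry + 4·y_finishing = 48.
Solving: y_carpentry = 9, y_finishing = 3.
Shadow price of carpentry = 9.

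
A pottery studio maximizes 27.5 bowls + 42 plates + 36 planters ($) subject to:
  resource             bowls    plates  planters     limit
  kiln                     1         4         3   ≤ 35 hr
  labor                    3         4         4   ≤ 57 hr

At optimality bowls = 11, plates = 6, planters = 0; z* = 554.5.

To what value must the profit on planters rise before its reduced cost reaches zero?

At the optimum: kiln uses 35 of 35 (binding); labor uses 57 of 57 (binding).
From A_Bᵀ y = c: 1·y_kiln + 3·y_labor = 27.5; 4·y_kiln + 4·y_labor = 42.
Solving: y_kiln = 2, y_labor = 8.5.
planters enters the basis when its profit ≥ yᵀa₃ = 2·3 + 8.5·4 = 40.

40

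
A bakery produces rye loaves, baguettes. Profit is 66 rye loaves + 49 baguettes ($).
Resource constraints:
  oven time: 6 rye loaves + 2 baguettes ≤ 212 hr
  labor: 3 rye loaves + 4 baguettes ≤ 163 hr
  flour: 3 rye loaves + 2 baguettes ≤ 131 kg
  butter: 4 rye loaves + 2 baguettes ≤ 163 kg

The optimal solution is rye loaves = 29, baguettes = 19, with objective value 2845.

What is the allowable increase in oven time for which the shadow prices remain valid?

Binding constraints: oven time, labor. The basis is B = [[6,2],[3,4]] with det 18.
Per unit increase in oven time, x* moves by d = (0.2222, -0.1667).
The basis stays optimal until butter becomes binding; allowable increase = 16.2 hr.

16.2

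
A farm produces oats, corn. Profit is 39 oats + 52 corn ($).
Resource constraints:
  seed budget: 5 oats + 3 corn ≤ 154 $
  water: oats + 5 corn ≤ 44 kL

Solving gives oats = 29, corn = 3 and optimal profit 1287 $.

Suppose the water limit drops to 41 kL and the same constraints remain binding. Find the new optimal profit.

At the optimum: seed budget uses 154 of 154 (binding); water uses 44 of 44 (binding).
Dual feasibility on the basic columns requires 5·y_seed budget + 1·y_water = 39, 3·y_seed budget + 5·y_water = 52.
This yields shadow prices y_seed budget = 6.5, y_water = 6.5.
Δz = y_water·Δb = 6.5 × (-3) = -19.5, so new z* = 1287 − 19.5 = 1267.5.

1267.5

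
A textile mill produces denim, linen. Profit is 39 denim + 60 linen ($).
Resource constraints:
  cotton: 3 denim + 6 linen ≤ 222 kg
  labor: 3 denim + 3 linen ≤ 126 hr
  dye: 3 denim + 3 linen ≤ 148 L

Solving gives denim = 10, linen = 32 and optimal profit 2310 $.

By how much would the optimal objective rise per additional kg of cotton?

7

Check each constraint at x*: cotton 222/222 (tight); labor 126/126 (tight); dye 126/148 (slack 22).
Slack constraints have shadow price 0 (complementary slackness).
Dual feasibility on the basic columns requires 3·y_cotton + 3·y_labor = 39, 6·y_cotton + 3·y_labor = 60.
Solving: y_cotton = 7, y_labor = 6.
Shadow price of cotton = 7.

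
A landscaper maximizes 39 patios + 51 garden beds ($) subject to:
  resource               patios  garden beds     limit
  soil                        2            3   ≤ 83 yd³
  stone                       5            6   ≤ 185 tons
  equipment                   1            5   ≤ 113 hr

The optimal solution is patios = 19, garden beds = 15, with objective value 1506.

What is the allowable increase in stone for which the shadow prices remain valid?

22.5

Binding constraints: soil, stone. The basis is B = [[2,3],[5,6]] with det -3.
Per unit increase in stone, x* moves by d = (1, -0.6667).
The basis stays optimal until garden beds reaches 0; allowable increase = 22.5 tons.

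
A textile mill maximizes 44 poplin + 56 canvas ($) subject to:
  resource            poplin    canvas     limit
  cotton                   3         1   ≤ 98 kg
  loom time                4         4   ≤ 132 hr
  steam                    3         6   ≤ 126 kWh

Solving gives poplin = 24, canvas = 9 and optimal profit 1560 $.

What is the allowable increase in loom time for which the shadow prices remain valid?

13.6

Binding constraints: loom time, steam. The basis is B = [[4,4],[3,6]] with det 12.
Per unit increase in loom time, x* moves by d = (0.5, -0.25).
The basis stays optimal until cotton becomes binding; allowable increase = 13.6 hr.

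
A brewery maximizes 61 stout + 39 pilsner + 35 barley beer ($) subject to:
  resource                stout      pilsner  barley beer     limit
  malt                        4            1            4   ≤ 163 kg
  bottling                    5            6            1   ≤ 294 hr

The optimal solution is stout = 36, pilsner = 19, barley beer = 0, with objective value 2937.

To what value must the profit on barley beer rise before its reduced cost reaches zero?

41

Check each constraint at x*: malt 163/163 (tight); bottling 294/294 (tight).
From A_Bᵀ y = c: 4·y_malt + 5·y_bottling = 61; 1·y_malt + 6·y_bottling = 39.
Solving: y_malt = 9, y_bottling = 5.
barley beer enters the basis when its profit ≥ yᵀa₃ = 9·4 + 5·1 = 41.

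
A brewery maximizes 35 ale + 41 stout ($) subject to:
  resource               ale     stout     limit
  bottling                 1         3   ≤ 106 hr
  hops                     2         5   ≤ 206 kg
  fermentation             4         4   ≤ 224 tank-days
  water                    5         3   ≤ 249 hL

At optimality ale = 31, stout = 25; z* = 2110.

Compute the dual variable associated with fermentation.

At the optimum: bottling uses 106 of 106 (binding); hops uses 187 of 206 (slack = 19); fermentation uses 224 of 224 (binding); water uses 230 of 249 (slack = 19).
Since hops, water are not tight, their duals are 0.
Dual feasibility on the basic columns requires 1·y_bottling + 4·y_fermentation = 35, 3·y_bottling + 4·y_fermentation = 41.
This yields shadow prices y_bottling = 3, y_fermentation = 8.
Shadow price of fermentation = 8.

8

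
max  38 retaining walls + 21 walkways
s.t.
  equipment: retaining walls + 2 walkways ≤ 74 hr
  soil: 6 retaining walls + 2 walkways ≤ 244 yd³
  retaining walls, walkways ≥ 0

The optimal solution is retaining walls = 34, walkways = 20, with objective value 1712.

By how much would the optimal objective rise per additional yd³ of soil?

Both equipment and soil are binding at x*.
Dual feasibility on the basic columns requires 1·y_equipment + 6·y_soil = 38, 2·y_equipment + 2·y_soil = 21.
→ y_equipment = 5 and y_soil = 5.5.
Shadow price of soil = 5.5.

5.5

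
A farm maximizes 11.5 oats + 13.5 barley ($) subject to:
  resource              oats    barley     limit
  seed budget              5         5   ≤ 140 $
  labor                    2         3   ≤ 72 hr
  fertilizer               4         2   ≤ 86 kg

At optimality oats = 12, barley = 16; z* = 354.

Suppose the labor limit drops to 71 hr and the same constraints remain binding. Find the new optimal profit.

Binding: seed budget and labor. Non-binding: fertilizer (6 unused).
By complementary slackness, y = 0 for the non-binding constraint.
From A_Bᵀ y = c: 5·y_seed budget + 2·y_labor = 11.5; 5·y_seed budget + 3·y_labor = 13.5.
This yields shadow prices y_seed budget = 1.5, y_labor = 2.
Δz = y_labor·Δb = 2 × (-1) = -2, so new z* = 354 − 2 = 352.

352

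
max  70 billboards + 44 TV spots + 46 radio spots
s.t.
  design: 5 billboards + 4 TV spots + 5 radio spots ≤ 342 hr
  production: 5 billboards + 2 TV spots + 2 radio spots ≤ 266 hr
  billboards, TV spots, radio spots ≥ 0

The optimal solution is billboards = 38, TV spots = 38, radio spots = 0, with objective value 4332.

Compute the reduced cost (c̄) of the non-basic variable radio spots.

Check each constraint at x*: design 342/342 (tight); production 266/266 (tight).
The binding rows give the dual system: 5·y_design + 5·y_production = 70 and 4·y_design + 2·y_production = 44.
This yields shadow prices y_design = 8, y_production = 6.
Reduced cost of radio spots: c₃ − yᵀa₃ = 46 − (8·5 + 6·2) = 46 − 52 = -6.

-6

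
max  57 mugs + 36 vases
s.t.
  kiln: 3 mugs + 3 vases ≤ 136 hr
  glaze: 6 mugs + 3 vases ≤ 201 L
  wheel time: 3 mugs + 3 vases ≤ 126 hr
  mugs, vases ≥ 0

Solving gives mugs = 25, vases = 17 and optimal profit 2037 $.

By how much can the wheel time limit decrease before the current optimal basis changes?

Binding constraints: glaze, wheel time. The basis is B = [[6,3],[3,3]] with det 9.
Per unit decrease in wheel time, x* moves by d = (0.3333, -0.6667).
The basis stays optimal until vases reaches 0; allowable decrease = 25.5 hr.

25.5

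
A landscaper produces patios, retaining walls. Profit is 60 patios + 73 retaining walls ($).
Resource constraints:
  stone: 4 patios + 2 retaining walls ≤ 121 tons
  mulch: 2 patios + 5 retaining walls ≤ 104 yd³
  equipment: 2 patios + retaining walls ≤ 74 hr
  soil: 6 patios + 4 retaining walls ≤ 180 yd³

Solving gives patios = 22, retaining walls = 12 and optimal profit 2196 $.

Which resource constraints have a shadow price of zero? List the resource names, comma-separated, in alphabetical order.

stone: 112/121 (slack 9)
mulch: 104/104 (binding)
equipment: 56/74 (slack 18)
soil: 180/180 (binding)
By complementary slackness, a constraint with positive slack has shadow price 0 → equipment, stone.

equipment, stone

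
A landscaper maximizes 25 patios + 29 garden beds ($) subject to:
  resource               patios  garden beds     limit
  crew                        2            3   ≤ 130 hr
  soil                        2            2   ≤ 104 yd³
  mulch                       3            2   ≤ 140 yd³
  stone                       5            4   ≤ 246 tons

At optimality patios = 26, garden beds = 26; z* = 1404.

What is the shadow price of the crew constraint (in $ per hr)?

4

Check each constraint at x*: crew 130/130 (tight); soil 104/104 (tight); mulch 130/140 (slack 10); stone 234/246 (slack 12).
By complementary slackness, y = 0 for the non-binding constraints.
The binding rows give the dual system: 2·y_crew + 2·y_soil = 25 and 3·y_crew + 2·y_soil = 29.
This yields shadow prices y_crew = 4, y_soil = 8.5.
Shadow price of crew = 4.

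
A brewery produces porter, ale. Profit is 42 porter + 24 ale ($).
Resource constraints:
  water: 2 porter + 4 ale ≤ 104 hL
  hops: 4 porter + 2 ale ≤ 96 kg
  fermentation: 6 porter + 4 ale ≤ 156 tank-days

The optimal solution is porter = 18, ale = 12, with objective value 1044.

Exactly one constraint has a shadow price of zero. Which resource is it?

water: 84/104 (slack 20)
hops: 96/96 (binding)
fermentation: 156/156 (binding)
By complementary slackness, a constraint with positive slack has shadow price 0 → water.

water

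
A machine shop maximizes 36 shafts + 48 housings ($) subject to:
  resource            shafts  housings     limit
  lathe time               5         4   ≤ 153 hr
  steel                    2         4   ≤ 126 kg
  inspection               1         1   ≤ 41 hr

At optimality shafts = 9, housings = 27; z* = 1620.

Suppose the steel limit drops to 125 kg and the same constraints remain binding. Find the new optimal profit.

Binding: lathe time and steel. Non-binding: inspection (5 unused).
Slack constraints have shadow price 0 (complementary slackness).
From A_Bᵀ y = c: 5·y_lathe time + 2·y_steel = 36; 4·y_lathe time + 4·y_steel = 48.
→ y_lathe time = 4 and y_steel = 8.
Δz = y_steel·Δb = 8 × (-1) = -8, so new z* = 1620 − 8 = 1612.

1612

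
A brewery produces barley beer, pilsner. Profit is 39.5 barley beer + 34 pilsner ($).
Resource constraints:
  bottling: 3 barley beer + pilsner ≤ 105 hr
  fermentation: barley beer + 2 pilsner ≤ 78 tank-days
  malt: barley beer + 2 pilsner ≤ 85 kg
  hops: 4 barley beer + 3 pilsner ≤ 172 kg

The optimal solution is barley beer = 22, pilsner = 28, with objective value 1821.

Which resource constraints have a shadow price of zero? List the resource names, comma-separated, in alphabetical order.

bottling: 94/105 (slack 11)
fermentation: 78/78 (binding)
malt: 78/85 (slack 7)
hops: 172/172 (binding)
By complementary slackness, a constraint with positive slack has shadow price 0 → bottling, malt.

bottling, malt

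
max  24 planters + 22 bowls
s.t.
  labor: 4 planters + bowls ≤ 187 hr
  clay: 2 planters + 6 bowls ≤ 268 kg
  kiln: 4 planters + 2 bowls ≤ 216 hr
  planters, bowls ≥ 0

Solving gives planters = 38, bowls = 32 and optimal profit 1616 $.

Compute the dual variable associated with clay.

At the optimum: labor uses 184 of 187 (slack = 3); clay uses 268 of 268 (binding); kiln uses 216 of 216 (binding).
Slack constraints have shadow price 0 (complementary slackness).
Dual feasibility on the basic columns requires 2·y_clay + 4·y_kiln = 24, 6·y_clay + 2·y_kiln = 22.
This yields shadow prices y_clay = 2, y_kiln = 5.
Shadow price of clay = 2.

2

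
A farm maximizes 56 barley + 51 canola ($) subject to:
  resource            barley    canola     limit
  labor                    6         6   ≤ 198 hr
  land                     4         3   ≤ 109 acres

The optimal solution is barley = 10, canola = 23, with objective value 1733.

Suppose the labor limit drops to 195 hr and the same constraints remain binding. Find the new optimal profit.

Both labor and land are binding at x*.
From A_Bᵀ y = c: 6·y_labor + 4·y_land = 56; 6·y_labor + 3·y_land = 51.
Solving: y_labor = 6, y_land = 5.
Δz = y_labor·Δb = 6 × (-3) = -18, so new z* = 1733 − 18 = 1715.

1715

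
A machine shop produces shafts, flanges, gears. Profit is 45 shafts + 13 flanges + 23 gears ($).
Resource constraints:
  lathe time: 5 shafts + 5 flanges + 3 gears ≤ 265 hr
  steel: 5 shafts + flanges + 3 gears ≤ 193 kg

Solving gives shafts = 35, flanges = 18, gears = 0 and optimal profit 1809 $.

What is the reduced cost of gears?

Check each constraint at x*: lathe time 265/265 (tight); steel 193/193 (tight).
From A_Bᵀ y = c: 5·y_lathe time + 5·y_steel = 45; 5·y_lathe time + 1·y_steel = 13.
This yields shadow prices y_lathe time = 1, y_steel = 8.
Reduced cost of gears: c₃ − yᵀa₃ = 23 − (1·3 + 8·3) = 23 − 27 = -4.

-4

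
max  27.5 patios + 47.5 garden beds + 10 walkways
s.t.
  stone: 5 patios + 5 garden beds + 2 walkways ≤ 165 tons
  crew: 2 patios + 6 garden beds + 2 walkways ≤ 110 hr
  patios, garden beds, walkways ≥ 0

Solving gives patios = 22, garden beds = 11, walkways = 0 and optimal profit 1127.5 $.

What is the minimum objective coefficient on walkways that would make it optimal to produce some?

17

At the optimum: stone uses 165 of 165 (binding); crew uses 110 of 110 (binding).
Dual feasibility on the basic columns requires 5·y_stone + 2·y_crew = 27.5, 5·y_stone + 6·y_crew = 47.5.
→ y_stone = 3.5 and y_crew = 5.
walkways enters the basis when its profit ≥ yᵀa₃ = 3.5·2 + 5·2 = 17.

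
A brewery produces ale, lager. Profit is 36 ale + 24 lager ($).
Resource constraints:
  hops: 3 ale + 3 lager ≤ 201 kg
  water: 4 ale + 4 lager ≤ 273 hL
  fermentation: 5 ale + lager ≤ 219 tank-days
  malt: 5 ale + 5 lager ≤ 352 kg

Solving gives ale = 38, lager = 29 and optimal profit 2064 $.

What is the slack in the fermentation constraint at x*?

fermentation used = 5·38 + 1·29 = 219; slack = 219 − 219 = 0.

0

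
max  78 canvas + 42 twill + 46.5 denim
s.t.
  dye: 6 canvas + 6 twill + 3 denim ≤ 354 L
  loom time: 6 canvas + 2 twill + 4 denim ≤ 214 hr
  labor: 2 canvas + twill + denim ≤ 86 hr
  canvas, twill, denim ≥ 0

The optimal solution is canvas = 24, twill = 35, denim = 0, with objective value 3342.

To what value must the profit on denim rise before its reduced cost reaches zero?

Check each constraint at x*: dye 354/354 (tight); loom time 214/214 (tight); labor 83/86 (slack 3).
By complementary slackness, y = 0 for the non-binding constraint.
The binding rows give the dual system: 6·y_dye + 6·y_loom time = 78 and 6·y_dye + 2·y_loom time = 42.
→ y_dye = 4 and y_loom time = 9.
denim enters the basis when its profit ≥ yᵀa₃ = 4·3 + 9·4 = 48.

48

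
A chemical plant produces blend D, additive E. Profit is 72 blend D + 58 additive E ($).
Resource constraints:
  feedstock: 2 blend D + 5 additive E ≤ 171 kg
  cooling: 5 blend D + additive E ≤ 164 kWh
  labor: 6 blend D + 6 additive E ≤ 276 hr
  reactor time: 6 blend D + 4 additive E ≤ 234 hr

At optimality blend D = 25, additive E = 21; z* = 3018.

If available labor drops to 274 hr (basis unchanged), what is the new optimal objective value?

At the optimum: feedstock uses 155 of 171 (slack = 16); cooling uses 146 of 164 (slack = 18); labor uses 276 of 276 (binding); reactor time uses 234 of 234 (binding).
Slack constraints have shadow price 0 (complementary slackness).
Dual feasibility on the basic columns requires 6·y_labor + 6·y_reactor time = 72, 6·y_labor + 4·y_reactor time = 58.
→ y_labor = 5 and y_reactor time = 7.
Δz = y_labor·Δb = 5 × (-2) = -10, so new z* = 3018 − 10 = 3008.

3008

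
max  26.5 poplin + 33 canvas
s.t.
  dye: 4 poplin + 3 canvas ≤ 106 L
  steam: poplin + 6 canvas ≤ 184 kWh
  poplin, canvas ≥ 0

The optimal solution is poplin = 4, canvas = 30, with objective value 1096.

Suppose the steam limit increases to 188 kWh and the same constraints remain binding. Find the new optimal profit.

At the optimum: dye uses 106 of 106 (binding); steam uses 184 of 184 (binding).
From A_Bᵀ y = c: 4·y_dye + 1·y_steam = 26.5; 3·y_dye + 6·y_steam = 33.
Solving: y_dye = 6, y_steam = 2.5.
Δz = y_steam·Δb = 2.5 × (4) = 10, so new z* = 1096 + 10 = 1106.

1106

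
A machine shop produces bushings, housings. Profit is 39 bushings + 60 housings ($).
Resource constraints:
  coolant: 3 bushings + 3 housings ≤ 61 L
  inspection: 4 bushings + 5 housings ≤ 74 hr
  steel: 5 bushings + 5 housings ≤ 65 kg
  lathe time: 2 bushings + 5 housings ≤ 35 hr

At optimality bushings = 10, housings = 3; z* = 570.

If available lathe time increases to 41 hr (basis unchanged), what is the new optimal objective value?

612

Check each constraint at x*: coolant 39/61 (slack 22); inspection 55/74 (slack 19); steel 65/65 (tight); lathe time 35/35 (tight).
Since coolant, inspection are not tight, their duals are 0.
From A_Bᵀ y = c: 5·y_steel + 2·y_lathe time = 39; 5·y_steel + 5·y_lathe time = 60.
Solving: y_steel = 5, y_lathe time = 7.
Δz = y_lathe time·Δb = 7 × (6) = 42, so new z* = 570 + 42 = 612.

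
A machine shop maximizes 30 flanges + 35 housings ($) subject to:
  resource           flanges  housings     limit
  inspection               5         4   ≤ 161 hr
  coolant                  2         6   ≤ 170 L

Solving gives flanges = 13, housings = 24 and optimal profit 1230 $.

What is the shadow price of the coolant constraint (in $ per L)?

Both inspection and coolant are binding at x*.
Dual feasibility on the basic columns requires 5·y_inspection + 2·y_coolant = 30, 4·y_inspection + 6·y_coolant = 35.
→ y_inspection = 5 and y_coolant = 2.5.
Shadow price of coolant = 2.5.

2.5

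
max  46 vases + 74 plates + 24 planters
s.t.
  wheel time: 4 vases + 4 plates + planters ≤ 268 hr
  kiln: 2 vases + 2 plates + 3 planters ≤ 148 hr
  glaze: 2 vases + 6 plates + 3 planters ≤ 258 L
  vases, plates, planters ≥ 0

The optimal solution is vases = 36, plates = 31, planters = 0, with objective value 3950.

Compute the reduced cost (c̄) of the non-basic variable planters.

Binding: wheel time and glaze. Non-binding: kiln (14 unused).
By complementary slackness, y = 0 for the non-binding constraint.
Dual feasibility on the basic columns requires 4·y_wheel time + 2·y_glaze = 46, 4·y_wheel time + 6·y_glaze = 74.
This yields shadow prices y_wheel time = 8, y_glaze = 7.
Reduced cost of planters: c₃ − yᵀa₃ = 24 − (8·1 + 7·3) = 24 − 29 = -5.

-5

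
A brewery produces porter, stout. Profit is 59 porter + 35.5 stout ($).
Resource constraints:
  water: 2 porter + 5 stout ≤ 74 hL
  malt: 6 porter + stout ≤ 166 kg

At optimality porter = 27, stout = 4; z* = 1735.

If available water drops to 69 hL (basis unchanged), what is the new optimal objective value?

1707.5

Check each constraint at x*: water 74/74 (tight); malt 166/166 (tight).
The binding rows give the dual system: 2·y_water + 6·y_malt = 59 and 5·y_water + 1·y_malt = 35.5.
Solving: y_water = 5.5, y_malt = 8.
Δz = y_water·Δb = 5.5 × (-5) = -27.5, so new z* = 1735 − 27.5 = 1707.5.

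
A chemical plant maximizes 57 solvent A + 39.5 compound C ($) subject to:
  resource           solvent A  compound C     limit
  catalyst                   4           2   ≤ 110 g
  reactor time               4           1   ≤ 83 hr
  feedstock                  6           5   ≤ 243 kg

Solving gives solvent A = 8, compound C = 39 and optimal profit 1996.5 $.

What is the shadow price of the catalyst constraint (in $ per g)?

At the optimum: catalyst uses 110 of 110 (binding); reactor time uses 71 of 83 (slack = 12); feedstock uses 243 of 243 (binding).
Since reactor time is not tight, its dual is 0.
The binding rows give the dual system: 4·y_catalyst + 6·y_feedstock = 57 and 2·y_catalyst + 5·y_feedstock = 39.5.
This yields shadow prices y_catalyst = 6, y_feedstock = 5.5.
Shadow price of catalyst = 6.

6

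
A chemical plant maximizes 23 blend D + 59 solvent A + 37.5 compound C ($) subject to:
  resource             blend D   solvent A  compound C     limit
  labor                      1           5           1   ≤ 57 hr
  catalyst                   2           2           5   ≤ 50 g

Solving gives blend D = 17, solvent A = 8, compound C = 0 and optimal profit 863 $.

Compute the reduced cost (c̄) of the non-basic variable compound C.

-6.5

Check each constraint at x*: labor 57/57 (tight); catalyst 50/50 (tight).
The binding rows give the dual system: 1·y_labor + 2·y_catalyst = 23 and 5·y_labor + 2·y_catalyst = 59.
Solving: y_labor = 9, y_catalyst = 7.
Reduced cost of compound C: c₃ − yᵀa₃ = 37.5 − (9·1 + 7·5) = 37.5 − 44 = -6.5.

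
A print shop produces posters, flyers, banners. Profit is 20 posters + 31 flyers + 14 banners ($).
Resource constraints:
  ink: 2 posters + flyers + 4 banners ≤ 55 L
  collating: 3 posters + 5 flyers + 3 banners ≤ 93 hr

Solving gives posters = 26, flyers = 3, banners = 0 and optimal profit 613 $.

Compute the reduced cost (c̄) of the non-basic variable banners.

-8

Both ink and collating are binding at x*.
The binding rows give the dual system: 2·y_ink + 3·y_collating = 20 and 1·y_ink + 5·y_collating = 31.
Solving: y_ink = 1, y_collating = 6.
Reduced cost of banners: c₃ − yᵀa₃ = 14 − (1·4 + 6·3) = 14 − 22 = -8.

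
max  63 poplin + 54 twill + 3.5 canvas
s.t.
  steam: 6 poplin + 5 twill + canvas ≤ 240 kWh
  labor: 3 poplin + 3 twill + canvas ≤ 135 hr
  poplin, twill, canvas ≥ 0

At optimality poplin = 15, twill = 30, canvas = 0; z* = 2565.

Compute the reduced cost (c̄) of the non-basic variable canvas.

Both steam and labor are binding at x*.
The binding rows give the dual system: 6·y_steam + 3·y_labor = 63 and 5·y_steam + 3·y_labor = 54.
Solving: y_steam = 9, y_labor = 3.
Reduced cost of canvas: c₃ − yᵀa₃ = 3.5 − (9·1 + 3·1) = 3.5 − 12 = -8.5.

-8.5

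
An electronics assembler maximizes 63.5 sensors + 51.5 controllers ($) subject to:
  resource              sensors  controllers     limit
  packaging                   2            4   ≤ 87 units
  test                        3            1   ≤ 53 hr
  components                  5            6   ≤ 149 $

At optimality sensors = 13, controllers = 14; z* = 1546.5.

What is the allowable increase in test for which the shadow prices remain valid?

Binding constraints: test, components. The basis is B = [[3,1],[5,6]] with det 13.
Per unit increase in test, x* moves by d = (0.4615, -0.3846).
The basis stays optimal until controllers reaches 0; allowable increase = 36.4 hr.

36.4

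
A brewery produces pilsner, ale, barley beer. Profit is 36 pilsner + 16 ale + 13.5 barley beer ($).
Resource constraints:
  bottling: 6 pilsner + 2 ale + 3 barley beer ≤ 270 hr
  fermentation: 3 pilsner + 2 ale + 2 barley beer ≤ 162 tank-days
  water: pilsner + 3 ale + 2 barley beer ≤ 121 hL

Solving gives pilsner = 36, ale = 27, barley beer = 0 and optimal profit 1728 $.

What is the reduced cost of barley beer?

At the optimum: bottling uses 270 of 270 (binding); fermentation uses 162 of 162 (binding); water uses 117 of 121 (slack = 4).
Since water is not tight, its dual is 0.
The binding rows give the dual system: 6·y_bottling + 3·y_fermentation = 36 and 2·y_bottling + 2·y_fermentation = 16.
This yields shadow prices y_bottling = 4, y_fermentation = 4.
Reduced cost of barley beer: c₃ − yᵀa₃ = 13.5 − (4·3 + 4·2) = 13.5 − 20 = -6.5.

-6.5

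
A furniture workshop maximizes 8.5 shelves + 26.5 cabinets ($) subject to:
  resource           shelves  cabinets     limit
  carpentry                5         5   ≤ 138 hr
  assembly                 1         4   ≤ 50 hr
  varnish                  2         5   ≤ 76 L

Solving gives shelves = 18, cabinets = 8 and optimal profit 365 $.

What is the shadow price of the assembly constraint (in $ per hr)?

Check each constraint at x*: carpentry 130/138 (slack 8); assembly 50/50 (tight); varnish 76/76 (tight).
By complementary slackness, y = 0 for the non-binding constraint.
The binding rows give the dual system: 1·y_assembly + 2·y_varnish = 8.5 and 4·y_assembly + 5·y_varnish = 26.5.
→ y_assembly = 3.5 and y_varnish = 2.5.
Shadow price of assembly = 3.5.

3.5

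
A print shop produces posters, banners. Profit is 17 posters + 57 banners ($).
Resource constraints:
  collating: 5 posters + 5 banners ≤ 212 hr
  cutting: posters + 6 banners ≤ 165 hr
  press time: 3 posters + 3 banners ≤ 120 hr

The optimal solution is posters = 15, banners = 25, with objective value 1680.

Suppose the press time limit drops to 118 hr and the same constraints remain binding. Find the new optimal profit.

1674

At the optimum: collating uses 200 of 212 (slack = 12); cutting uses 165 of 165 (binding); press time uses 120 of 120 (binding).
Since collating is not tight, its dual is 0.
Dual feasibility on the basic columns requires 1·y_cutting + 3·y_press time = 17, 6·y_cutting + 3·y_press time = 57.
This yields shadow prices y_cutting = 8, y_press time = 3.
Δz = y_press time·Δb = 3 × (-2) = -6, so new z* = 1680 − 6 = 1674.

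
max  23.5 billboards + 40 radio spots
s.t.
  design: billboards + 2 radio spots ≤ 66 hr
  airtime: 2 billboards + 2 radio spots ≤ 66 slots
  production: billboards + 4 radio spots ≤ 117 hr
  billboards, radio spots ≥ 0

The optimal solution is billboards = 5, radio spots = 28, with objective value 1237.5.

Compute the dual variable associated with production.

At the optimum: design uses 61 of 66 (slack = 5); airtime uses 66 of 66 (binding); production uses 117 of 117 (binding).
Since design is not tight, its dual is 0.
Dual feasibility on the basic columns requires 2·y_airtime + 1·y_production = 23.5, 2·y_airtime + 4·y_production = 40.
Solving: y_airtime = 9, y_production = 5.5.
Shadow price of production = 5.5.

5.5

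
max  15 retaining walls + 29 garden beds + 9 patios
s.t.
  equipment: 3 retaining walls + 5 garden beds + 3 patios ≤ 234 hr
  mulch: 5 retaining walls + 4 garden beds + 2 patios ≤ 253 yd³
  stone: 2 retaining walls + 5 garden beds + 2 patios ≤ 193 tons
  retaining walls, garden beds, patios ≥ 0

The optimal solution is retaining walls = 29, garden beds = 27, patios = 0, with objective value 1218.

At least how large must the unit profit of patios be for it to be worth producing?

12

Check each constraint at x*: equipment 222/234 (slack 12); mulch 253/253 (tight); stone 193/193 (tight).
By complementary slackness, y = 0 for the non-binding constraint.
Dual feasibility on the basic columns requires 5·y_mulch + 2·y_stone = 15, 4·y_mulch + 5·y_stone = 29.
This yields shadow prices y_mulch = 1, y_stone = 5.
patios enters the basis when its profit ≥ yᵀa₃ = 1·2 + 5·2 = 12.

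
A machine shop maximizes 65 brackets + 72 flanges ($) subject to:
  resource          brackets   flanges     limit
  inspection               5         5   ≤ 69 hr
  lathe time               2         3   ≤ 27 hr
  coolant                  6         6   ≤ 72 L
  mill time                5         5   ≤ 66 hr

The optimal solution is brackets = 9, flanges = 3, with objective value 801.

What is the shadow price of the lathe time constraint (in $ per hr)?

7

Binding: lathe time and coolant. Non-binding: inspection (9 unused), mill time (6 unused).
Slack constraints have shadow price 0 (complementary slackness).
From A_Bᵀ y = c: 2·y_lathe time + 6·y_coolant = 65; 3·y_lathe time + 6·y_coolant = 72.
→ y_lathe time = 7 and y_coolant = 8.5.
Shadow price of lathe time = 7.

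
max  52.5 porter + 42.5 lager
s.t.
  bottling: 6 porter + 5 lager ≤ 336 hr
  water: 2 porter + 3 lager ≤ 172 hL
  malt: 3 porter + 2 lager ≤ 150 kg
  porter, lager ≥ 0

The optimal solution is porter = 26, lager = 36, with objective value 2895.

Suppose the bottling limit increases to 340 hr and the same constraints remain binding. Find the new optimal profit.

At the optimum: bottling uses 336 of 336 (binding); water uses 160 of 172 (slack = 12); malt uses 150 of 150 (binding).
By complementary slackness, y = 0 for the non-binding constraint.
The binding rows give the dual system: 6·y_bottling + 3·y_malt = 52.5 and 5·y_bottling + 2·y_malt = 42.5.
This yields shadow prices y_bottling = 7.5, y_malt = 2.5.
Δz = y_bottling·Δb = 7.5 × (4) = 30, so new z* = 2895 + 30 = 2925.

2925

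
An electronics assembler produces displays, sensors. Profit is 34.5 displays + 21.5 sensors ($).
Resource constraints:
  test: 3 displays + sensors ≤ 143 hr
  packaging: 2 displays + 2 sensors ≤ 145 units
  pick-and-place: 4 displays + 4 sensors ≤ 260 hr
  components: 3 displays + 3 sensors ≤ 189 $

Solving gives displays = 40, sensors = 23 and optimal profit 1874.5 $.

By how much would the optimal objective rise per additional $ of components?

5

Binding: test and components. Non-binding: packaging (19 unused), pick-and-place (8 unused).
Since packaging, pick-and-place are not tight, their duals are 0.
Dual feasibility on the basic columns requires 3·y_test + 3·y_components = 34.5, 1·y_test + 3·y_components = 21.5.
→ y_test = 6.5 and y_components = 5.
Shadow price of components = 5.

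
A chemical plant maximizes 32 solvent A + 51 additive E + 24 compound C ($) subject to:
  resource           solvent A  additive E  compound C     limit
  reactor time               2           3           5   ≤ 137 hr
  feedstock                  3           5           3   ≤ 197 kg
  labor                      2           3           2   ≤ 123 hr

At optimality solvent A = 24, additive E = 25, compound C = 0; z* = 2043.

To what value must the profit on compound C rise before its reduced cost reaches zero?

At the optimum: reactor time uses 123 of 137 (slack = 14); feedstock uses 197 of 197 (binding); labor uses 123 of 123 (binding).
By complementary slackness, y = 0 for the non-binding constraint.
From A_Bᵀ y = c: 3·y_feedstock + 2·y_labor = 32; 5·y_feedstock + 3·y_labor = 51.
Solving: y_feedstock = 6, y_labor = 7.
compound C enters the basis when its profit ≥ yᵀa₃ = 6·3 + 7·2 = 32.

32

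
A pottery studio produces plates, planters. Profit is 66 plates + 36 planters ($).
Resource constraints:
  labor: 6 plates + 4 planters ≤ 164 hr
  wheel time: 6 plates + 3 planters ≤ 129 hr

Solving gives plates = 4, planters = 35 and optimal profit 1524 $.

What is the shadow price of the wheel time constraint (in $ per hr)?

At the optimum: labor uses 164 of 164 (binding); wheel time uses 129 of 129 (binding).
Dual feasibility on the basic columns requires 6·y_labor + 6·y_wheel time = 66, 4·y_labor + 3·y_wheel time = 36.
This yields shadow prices y_labor = 3, y_wheel time = 8.
Shadow price of wheel time = 8.

8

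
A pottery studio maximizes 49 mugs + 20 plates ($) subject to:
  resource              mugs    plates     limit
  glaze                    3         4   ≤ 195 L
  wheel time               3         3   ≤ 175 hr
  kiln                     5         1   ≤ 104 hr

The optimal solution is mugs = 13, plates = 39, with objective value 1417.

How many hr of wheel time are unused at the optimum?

wheel time used = 3·13 + 3·39 = 156; slack = 175 − 156 = 19.

19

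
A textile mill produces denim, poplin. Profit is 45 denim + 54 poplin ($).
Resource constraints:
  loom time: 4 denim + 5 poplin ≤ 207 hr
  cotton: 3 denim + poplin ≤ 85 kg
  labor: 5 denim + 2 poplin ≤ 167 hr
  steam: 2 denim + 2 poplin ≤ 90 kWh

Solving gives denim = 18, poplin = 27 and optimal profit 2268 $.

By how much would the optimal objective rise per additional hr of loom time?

9

At the optimum: loom time uses 207 of 207 (binding); cotton uses 81 of 85 (slack = 4); labor uses 144 of 167 (slack = 23); steam uses 90 of 90 (binding).
Slack constraints have shadow price 0 (complementary slackness).
Dual feasibility on the basic columns requires 4·y_loom time + 2·y_steam = 45, 5·y_loom time + 2·y_steam = 54.
This yields shadow prices y_loom time = 9, y_steam = 4.5.
Shadow price of loom time = 9.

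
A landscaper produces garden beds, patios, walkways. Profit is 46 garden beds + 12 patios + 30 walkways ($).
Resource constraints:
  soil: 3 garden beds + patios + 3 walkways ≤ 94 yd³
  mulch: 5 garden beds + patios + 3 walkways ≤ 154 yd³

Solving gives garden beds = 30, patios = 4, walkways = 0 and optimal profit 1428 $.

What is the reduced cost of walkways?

-6

At the optimum: soil uses 94 of 94 (binding); mulch uses 154 of 154 (binding).
Dual feasibility on the basic columns requires 3·y_soil + 5·y_mulch = 46, 1·y_soil + 1·y_mulch = 12.
→ y_soil = 7 and y_mulch = 5.
Reduced cost of walkways: c₃ − yᵀa₃ = 30 − (7·3 + 5·3) = 30 − 36 = -6.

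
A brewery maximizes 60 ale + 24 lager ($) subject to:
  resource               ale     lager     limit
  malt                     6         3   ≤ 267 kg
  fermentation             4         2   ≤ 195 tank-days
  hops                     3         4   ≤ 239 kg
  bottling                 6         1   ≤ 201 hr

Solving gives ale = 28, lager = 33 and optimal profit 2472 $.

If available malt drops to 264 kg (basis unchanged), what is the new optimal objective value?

2451

At the optimum: malt uses 267 of 267 (binding); fermentation uses 178 of 195 (slack = 17); hops uses 216 of 239 (slack = 23); bottling uses 201 of 201 (binding).
Since fermentation, hops are not tight, their duals are 0.
From A_Bᵀ y = c: 6·y_malt + 6·y_bottling = 60; 3·y_malt + 1·y_bottling = 24.
→ y_malt = 7 and y_bottling = 3.
Δz = y_malt·Δb = 7 × (-3) = -21, so new z* = 2472 − 21 = 2451.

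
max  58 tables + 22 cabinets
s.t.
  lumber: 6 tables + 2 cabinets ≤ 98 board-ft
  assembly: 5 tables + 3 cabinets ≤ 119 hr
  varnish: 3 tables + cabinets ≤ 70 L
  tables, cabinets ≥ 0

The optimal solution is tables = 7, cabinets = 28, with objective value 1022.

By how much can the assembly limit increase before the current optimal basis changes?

Binding constraints: lumber, assembly. The basis is B = [[6,2],[5,3]] with det 8.
Per unit increase in assembly, x* moves by d = (-0.25, 0.75).
The basis stays optimal until tables reaches 0; allowable increase = 28 hr.

28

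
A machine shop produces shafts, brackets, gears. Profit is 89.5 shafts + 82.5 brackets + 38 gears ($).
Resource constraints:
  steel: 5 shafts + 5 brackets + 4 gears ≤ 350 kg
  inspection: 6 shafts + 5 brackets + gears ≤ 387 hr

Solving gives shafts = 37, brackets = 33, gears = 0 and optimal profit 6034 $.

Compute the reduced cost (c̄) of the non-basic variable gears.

Both steel and inspection are binding at x*.
The binding rows give the dual system: 5·y_steel + 6·y_inspection = 89.5 and 5·y_steel + 5·y_inspection = 82.5.
Solving: y_steel = 9.5, y_inspection = 7.
Reduced cost of gears: c₃ − yᵀa₃ = 38 − (9.5·4 + 7·1) = 38 − 45 = -7.

-7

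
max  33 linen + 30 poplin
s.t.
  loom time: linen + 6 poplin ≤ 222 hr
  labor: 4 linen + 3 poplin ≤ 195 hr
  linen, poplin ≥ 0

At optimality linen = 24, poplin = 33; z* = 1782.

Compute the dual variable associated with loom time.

At the optimum: loom time uses 222 of 222 (binding); labor uses 195 of 195 (binding).
Dual feasibility on the basic columns requires 1·y_loom time + 4·y_labor = 33, 6·y_loom time + 3·y_labor = 30.
→ y_loom time = 1 and y_labor = 8.
Shadow price of loom time = 1.

1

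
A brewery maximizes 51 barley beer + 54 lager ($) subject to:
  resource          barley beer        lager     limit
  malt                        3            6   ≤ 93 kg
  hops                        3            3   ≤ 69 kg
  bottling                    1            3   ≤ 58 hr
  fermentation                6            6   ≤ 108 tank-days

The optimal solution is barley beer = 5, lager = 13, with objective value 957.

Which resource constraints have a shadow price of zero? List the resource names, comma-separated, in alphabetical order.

bottling, hops

malt: 93/93 (binding)
hops: 54/69 (slack 15)
bottling: 44/58 (slack 14)
fermentation: 108/108 (binding)
By complementary slackness, a constraint with positive slack has shadow price 0 → bottling, hops.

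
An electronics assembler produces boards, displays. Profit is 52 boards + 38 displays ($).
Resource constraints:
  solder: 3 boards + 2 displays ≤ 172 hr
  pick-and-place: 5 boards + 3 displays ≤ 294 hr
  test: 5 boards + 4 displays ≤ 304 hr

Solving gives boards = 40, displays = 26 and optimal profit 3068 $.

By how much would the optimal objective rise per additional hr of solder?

At the optimum: solder uses 172 of 172 (binding); pick-and-place uses 278 of 294 (slack = 16); test uses 304 of 304 (binding).
Since pick-and-place is not tight, its dual is 0.
Dual feasibility on the basic columns requires 3·y_solder + 5·y_test = 52, 2·y_solder + 4·y_test = 38.
→ y_solder = 9 and y_test = 5.
Shadow price of solder = 9.

9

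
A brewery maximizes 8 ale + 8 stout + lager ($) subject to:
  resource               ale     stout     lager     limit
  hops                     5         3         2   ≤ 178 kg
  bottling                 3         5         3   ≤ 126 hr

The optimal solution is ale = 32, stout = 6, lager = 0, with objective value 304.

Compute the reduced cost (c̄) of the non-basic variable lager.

Both hops and bottling are binding at x*.
From A_Bᵀ y = c: 5·y_hops + 3·y_bottling = 8; 3·y_hops + 5·y_bottling = 8.
→ y_hops = 1 and y_bottling = 1.
Reduced cost of lager: c₃ − yᵀa₃ = 1 − (1·2 + 1·3) = 1 − 5 = -4.

-4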